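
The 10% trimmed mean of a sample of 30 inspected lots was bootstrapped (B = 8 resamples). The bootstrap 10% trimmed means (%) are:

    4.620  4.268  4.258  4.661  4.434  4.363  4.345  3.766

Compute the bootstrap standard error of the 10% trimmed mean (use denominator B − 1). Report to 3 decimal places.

Bootstrap SE is the standard deviation of the 8 replicate 10% trimmed means.
Mean of replicates: (4.620 + 4.268 + 4.258 + 4.661 + 4.434 + 4.363 + 4.345 + 3.766) / 8 = 34.7150 / 8 = 4.3394
Sum of squared deviations: (+0.2806)² + (−0.0714)² + (−0.0814)² + (+0.3216)² + (+0.0946)² + (+0.0236)² + (+0.0056)² + (−0.5734)² = 0.5322
Variance = 0.5322 / 7 = 0.0760
SE* = √0.0760

SE* = 0.276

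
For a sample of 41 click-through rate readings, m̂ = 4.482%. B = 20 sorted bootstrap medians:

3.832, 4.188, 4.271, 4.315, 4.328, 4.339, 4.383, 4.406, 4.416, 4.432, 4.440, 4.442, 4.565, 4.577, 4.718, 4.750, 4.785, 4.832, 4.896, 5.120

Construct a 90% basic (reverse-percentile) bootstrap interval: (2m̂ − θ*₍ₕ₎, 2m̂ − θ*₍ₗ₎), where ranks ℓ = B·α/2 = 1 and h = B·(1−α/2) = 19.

(4.068, 5.132)

Percentile endpoints at ranks 1 and 19: θ*₍1₎ = 3.832, θ*₍19₎ = 4.896.
Basic interval reflects these around m̂:
  lower = 2 × 4.482 − 4.896 = 4.068
  upper = 2 × 4.482 − 3.832 = 5.132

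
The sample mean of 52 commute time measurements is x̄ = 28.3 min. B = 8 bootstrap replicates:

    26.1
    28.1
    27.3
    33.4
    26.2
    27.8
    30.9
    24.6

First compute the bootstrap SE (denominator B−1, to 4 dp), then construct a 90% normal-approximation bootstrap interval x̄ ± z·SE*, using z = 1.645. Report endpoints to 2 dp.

Mean of replicates = 28.0500; sum of squared deviations = 56.5000; SE* = √(56.5000/7) = 2.8410
Margin = 1.645 × 2.8410 = 4.673
Interval: 28.3 ± 4.673

(23.63, 32.97)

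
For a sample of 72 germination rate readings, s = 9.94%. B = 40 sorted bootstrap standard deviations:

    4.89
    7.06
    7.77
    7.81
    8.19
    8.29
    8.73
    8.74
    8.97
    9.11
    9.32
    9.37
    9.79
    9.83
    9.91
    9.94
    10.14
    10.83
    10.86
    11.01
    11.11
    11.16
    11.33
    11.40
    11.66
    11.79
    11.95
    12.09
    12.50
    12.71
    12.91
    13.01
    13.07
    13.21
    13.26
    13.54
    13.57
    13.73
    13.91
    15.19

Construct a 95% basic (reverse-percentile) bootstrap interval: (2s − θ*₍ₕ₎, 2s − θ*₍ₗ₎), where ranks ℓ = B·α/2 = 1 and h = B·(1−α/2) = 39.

(5.97, 14.99)

Percentile endpoints at ranks 1 and 39: θ*₍1₎ = 4.89, θ*₍39₎ = 13.91.
Basic interval reflects these around s:
  lower = 2 × 9.94 − 13.91 = 5.97
  upper = 2 × 9.94 − 4.89 = 14.99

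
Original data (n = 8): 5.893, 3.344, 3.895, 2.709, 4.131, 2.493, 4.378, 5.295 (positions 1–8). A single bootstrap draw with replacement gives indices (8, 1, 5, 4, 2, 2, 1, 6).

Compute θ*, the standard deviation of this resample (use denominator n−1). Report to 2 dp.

θ* = 1.39

Resample values: 5.295, 5.893, 4.131, 2.709, 3.344, 3.344, 5.893, 2.493.
Mean = 4.1377; sum of squared deviations = 13.5077
s² = 13.5077 / 7 = 1.9297
s = √1.9297 = 1.39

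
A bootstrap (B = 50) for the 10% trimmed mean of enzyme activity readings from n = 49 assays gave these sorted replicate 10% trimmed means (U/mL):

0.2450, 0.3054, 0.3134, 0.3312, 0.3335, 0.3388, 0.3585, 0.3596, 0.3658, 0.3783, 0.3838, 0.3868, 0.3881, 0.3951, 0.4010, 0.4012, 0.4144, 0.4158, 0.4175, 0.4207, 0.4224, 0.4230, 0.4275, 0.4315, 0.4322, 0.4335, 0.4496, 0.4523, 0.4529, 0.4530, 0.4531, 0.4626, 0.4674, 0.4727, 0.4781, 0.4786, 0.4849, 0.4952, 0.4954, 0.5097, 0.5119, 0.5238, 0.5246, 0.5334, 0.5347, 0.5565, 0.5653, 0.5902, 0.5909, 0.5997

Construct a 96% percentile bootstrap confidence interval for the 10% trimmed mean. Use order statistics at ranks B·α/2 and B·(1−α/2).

(0.2450, 0.5909)

α = 0.04; lower rank = 50 × 0.020 = 1; upper rank = 50 × 0.980 = 49.
The 1st smallest replicate is 0.2450; the 49th is 0.5909.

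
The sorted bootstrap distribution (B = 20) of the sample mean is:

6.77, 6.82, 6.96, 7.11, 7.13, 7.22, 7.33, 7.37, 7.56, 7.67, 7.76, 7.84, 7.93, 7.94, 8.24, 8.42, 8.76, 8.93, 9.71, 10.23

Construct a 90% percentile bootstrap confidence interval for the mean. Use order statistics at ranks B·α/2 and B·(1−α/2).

α = 0.10; lower rank = 20 × 0.050 = 1; upper rank = 20 × 0.950 = 19.
The 1st smallest replicate is 6.77; the 19th is 9.71.

(6.77, 9.71)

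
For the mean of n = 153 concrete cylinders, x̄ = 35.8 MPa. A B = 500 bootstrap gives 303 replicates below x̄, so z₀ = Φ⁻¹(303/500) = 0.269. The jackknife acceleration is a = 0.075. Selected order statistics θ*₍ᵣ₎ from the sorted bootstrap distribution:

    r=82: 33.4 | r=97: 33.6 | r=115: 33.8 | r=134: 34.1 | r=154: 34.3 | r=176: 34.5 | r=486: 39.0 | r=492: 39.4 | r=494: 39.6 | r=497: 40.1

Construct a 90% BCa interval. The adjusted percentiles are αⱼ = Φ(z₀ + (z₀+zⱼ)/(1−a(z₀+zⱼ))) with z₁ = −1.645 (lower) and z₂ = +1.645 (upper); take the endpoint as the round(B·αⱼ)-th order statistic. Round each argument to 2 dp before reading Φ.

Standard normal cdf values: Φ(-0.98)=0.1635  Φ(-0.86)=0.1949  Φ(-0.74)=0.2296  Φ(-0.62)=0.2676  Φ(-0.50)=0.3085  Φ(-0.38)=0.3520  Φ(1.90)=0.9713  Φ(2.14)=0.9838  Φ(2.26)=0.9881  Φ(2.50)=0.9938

(33.4, 40.1)

Lower: z₀ + z₁ = 0.269 + (-1.645) = -1.376; 1 − a(z₀+z₁) = 1 − (0.075)(-1.376) = 1.1032; argument = 0.269 + (-1.376)/1.1032 = -0.9783 → -0.98.
α₁ = Φ(-0.98) = 0.1635; rank = round(500 × 0.1635) = 82; θ*₍82₎ = 33.4.
Upper: z₀ + z₂ = 1.914; 1 − a(z₀+z₂) = 0.8564; argument = 2.5038 → 2.50; α₂ = 0.9938; rank = 497; θ*₍497₎ = 40.1.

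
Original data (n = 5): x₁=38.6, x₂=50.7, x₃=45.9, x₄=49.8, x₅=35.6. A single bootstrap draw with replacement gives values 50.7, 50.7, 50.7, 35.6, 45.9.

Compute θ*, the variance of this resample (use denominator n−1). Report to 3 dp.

θ* = 42.962

Mean = 46.7200; sum of squared deviations = 171.8480
s² = 171.8480 / 4 = 42.9620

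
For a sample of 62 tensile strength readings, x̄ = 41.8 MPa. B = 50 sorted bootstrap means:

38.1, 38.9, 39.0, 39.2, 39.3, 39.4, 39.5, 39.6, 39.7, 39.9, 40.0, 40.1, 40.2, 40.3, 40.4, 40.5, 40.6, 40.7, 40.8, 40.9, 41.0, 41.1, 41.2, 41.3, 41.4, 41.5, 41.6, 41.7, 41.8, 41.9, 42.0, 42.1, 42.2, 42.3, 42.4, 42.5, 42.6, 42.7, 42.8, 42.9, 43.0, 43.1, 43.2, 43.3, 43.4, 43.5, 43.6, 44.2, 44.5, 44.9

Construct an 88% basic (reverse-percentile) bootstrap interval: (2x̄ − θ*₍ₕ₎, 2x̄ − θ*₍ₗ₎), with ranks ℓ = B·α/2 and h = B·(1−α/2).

(40.0, 44.6)

Percentile endpoints at ranks 3 and 47: θ*₍3₎ = 39.0, θ*₍47₎ = 43.6.
Basic interval reflects these around x̄:
  lower = 2 × 41.8 − 43.6 = 40.0
  upper = 2 × 41.8 − 39.0 = 44.6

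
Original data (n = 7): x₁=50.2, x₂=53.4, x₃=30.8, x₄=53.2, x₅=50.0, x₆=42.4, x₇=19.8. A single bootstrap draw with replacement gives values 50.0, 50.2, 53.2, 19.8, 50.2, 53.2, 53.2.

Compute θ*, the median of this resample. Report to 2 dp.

Sorted: 19.8, 50.0, 50.2, 50.2, 53.2, 53.2, 53.2
Median = middle value = 50.20

θ* = 50.20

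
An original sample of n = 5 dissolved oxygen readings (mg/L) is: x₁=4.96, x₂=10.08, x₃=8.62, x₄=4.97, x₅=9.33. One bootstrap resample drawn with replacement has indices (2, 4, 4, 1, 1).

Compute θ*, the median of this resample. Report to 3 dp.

Resample values: 10.08, 4.97, 4.97, 4.96, 4.96.
Sorted: 4.96, 4.96, 4.97, 4.97, 10.08
Median = middle value = 4.970

θ* = 4.970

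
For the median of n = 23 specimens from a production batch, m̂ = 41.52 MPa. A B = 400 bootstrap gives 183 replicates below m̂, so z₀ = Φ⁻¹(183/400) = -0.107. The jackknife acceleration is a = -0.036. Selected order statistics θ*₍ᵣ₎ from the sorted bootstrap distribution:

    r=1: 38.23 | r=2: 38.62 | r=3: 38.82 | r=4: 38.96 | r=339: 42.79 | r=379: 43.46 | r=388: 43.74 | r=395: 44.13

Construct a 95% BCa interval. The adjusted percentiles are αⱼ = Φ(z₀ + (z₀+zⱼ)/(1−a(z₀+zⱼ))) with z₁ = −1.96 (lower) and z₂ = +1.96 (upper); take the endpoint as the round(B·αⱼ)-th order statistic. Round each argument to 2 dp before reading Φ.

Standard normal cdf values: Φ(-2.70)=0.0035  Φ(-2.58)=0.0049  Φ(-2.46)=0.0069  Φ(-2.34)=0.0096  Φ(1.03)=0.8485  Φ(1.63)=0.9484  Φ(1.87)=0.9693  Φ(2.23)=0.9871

(38.96, 43.46)

Lower: z₀ + z₁ = -0.107 + (-1.960) = -2.067; 1 − a(z₀+z₁) = 1 − (-0.036)(-2.067) = 0.9256; argument = -0.107 + (-2.067)/0.9256 = -2.3402 → -2.34.
α₁ = Φ(-2.34) = 0.0096; rank = round(400 × 0.0096) = 4; θ*₍4₎ = 38.96.
Upper: z₀ + z₂ = 1.853; 1 − a(z₀+z₂) = 1.0667; argument = 1.6301 → 1.63; α₂ = 0.9484; rank = 379; θ*₍379₎ = 43.46.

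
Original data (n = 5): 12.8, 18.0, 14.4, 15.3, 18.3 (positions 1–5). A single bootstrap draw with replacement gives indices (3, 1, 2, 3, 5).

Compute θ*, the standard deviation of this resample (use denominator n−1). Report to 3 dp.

Resample values: 14.4, 12.8, 18.0, 14.4, 18.3.
Mean = 15.5800; sum of squared deviations = 23.7680
s² = 23.7680 / 4 = 5.9420
s = √5.9420 = 2.438

θ* = 2.438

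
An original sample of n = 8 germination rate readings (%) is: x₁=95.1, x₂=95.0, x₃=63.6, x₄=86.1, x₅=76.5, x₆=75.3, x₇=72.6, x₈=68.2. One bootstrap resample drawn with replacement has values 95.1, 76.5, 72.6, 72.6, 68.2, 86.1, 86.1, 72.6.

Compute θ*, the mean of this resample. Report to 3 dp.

Mean = (95.1 + 76.5 + 72.6 + 72.6 + 68.2 + 86.1 + 86.1 + 72.6) / 8 = 629.80 / 8 = 78.725

θ* = 78.725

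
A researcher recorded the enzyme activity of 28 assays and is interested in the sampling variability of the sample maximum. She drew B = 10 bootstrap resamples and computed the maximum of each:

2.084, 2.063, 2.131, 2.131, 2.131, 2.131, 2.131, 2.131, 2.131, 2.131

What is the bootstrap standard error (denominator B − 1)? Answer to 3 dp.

Bootstrap SE is the standard deviation of the 10 replicate maximums.
Mean of replicates: (2.084 + 2.063 + 2.131 + 2.131 + 2.131 + 2.131 + 2.131 + 2.131 + 2.131 + 2.131) / 10 = 21.19500 / 10 = 2.11950
Sum of squared deviations: (−0.03550)² + (−0.05650)² + (+0.01150)² + (+0.01150)² + (+0.01150)² + (+0.01150)² + (+0.01150)² + (+0.01150)² + (+0.01150)² + (+0.01150)² = 0.00551
Variance = 0.00551 / 9 = 0.00061
SE* = √0.00061

SE* = 0.025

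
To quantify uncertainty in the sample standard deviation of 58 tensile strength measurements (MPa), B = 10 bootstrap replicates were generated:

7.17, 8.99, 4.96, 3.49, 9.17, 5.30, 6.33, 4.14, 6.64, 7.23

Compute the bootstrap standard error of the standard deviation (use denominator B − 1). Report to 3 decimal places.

SE* = 1.902

Bootstrap SE is the standard deviation of the 10 replicate standard deviations.
Mean of replicates: (7.17 + 8.99 + 4.96 + 3.49 + 9.17 + 5.30 + 6.33 + 4.14 + 6.64 + 7.23) / 10 = 63.4200 / 10 = 6.3420
Sum of squared deviations: (+0.8280)² + (+2.6480)² + (−1.3820)² + (−2.8520)² + (+2.8280)² + (−1.0420)² + (−0.0120)² + (−2.2020)² + (+0.2980)² + (+0.8880)² = 32.5510
Variance = 32.5510 / 9 = 3.6168
SE* = √3.6168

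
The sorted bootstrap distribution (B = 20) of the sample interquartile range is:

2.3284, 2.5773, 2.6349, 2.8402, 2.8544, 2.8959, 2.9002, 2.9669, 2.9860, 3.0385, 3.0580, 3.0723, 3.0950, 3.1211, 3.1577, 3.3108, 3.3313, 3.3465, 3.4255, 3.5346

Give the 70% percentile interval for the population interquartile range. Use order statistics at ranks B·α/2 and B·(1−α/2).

(2.6349, 3.3313)

α = 0.30; lower rank = 20 × 0.150 = 3; upper rank = 20 × 0.850 = 17.
The 3rd smallest replicate is 2.6349; the 17th is 3.3313.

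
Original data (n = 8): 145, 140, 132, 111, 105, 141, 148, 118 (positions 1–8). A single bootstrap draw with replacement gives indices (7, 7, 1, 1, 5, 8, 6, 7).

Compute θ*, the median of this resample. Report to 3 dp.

Resample values: 148, 148, 145, 145, 105, 118, 141, 148.
Sorted: 105, 118, 141, 145, 145, 148, 148, 148
Median = average of the two middle values = 145.000

θ* = 145.000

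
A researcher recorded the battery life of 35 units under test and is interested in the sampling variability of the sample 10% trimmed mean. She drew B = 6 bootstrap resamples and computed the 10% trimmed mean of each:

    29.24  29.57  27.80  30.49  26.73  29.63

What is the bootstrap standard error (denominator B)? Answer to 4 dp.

Bootstrap SE is the standard deviation of the 6 replicate 10% trimmed means.
Mean of replicates: (29.24 + 29.57 + 27.80 + 30.49 + 26.73 + 29.63) / 6 = 173.46000 / 6 = 28.91000
Sum of squared deviations: (+0.33000)² + (+0.66000)² + (−1.11000)² + (+1.58000)² + (−2.18000)² + (+0.72000)² = 9.54380
Variance = 9.54380 / 6 = 1.59063
SE* = √1.59063

SE* = 1.2612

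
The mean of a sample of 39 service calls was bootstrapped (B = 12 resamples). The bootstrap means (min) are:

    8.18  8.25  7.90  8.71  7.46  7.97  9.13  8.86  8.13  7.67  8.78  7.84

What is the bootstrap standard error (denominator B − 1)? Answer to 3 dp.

SE* = 0.521

Bootstrap SE is the standard deviation of the 12 replicate means.
Mean of replicates: (8.18 + 8.25 + 7.90 + 8.71 + 7.46 + 7.97 + 9.13 + 8.86 + 8.13 + 7.67 + 8.78 + 7.84) / 12 = 98.8800 / 12 = 8.2400
Sum of squared deviations: (−0.0600)² + (+0.0100)² + (−0.3400)² + (+0.4700)² + (−0.7800)² + (−0.2700)² + (+0.8900)² + (+0.6200)² + (−0.1100)² + (−0.5700)² + (+0.5400)² + (−0.4000)² = 2.9866
Variance = 2.9866 / 11 = 0.2715
SE* = √0.2715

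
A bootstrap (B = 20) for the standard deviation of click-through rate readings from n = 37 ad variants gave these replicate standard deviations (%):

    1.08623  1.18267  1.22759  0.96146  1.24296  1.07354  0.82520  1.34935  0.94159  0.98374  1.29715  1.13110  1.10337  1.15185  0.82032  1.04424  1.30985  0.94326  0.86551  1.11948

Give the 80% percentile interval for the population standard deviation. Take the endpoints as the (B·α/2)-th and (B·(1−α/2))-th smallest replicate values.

(0.82520, 1.29715)

Sorted replicates: 0.82032, 0.82520, 0.86551, 0.94159, 0.94326, 0.96146, 0.98374, 1.04424, 1.07354, 1.08623, 1.10337, 1.11948, 1.13110, 1.15185, 1.18267, 1.22759, 1.24296, 1.29715, 1.30985, 1.34935
α = 0.20; lower rank = 20 × 0.100 = 2; upper rank = 20 × 0.900 = 18.
The 2nd smallest replicate is 0.82520; the 18th is 1.29715.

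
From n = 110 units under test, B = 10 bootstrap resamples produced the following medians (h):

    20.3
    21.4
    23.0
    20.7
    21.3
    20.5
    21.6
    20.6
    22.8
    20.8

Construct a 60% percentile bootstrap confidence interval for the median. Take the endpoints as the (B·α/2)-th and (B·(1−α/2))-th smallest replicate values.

Sorted replicates: 20.3, 20.5, 20.6, 20.7, 20.8, 21.3, 21.4, 21.6, 22.8, 23.0
α = 0.40; lower rank = 10 × 0.200 = 2; upper rank = 10 × 0.800 = 8.
The 2nd smallest replicate is 20.5; the 8th is 21.6.

(20.5, 21.6)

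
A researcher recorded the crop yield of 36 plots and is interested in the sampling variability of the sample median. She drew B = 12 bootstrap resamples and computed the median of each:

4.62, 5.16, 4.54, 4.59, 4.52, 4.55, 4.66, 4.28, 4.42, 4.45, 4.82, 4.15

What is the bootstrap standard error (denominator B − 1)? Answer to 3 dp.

SE* = 0.256

Bootstrap SE is the standard deviation of the 12 replicate medians.
Mean of replicates: (4.62 + 5.16 + 4.54 + 4.59 + 4.52 + 4.55 + 4.66 + 4.28 + 4.42 + 4.45 + 4.82 + 4.15) / 12 = 54.7600 / 12 = 4.5633
Sum of squared deviations: (+0.0567)² + (+0.5967)² + (−0.0233)² + (+0.0267)² + (−0.0433)² + (−0.0133)² + (+0.0967)² + (−0.2833)² + (−0.1433)² + (−0.1133)² + (+0.2567)² + (−0.4133)² = 0.7223
Variance = 0.7223 / 11 = 0.0657
SE* = √0.0657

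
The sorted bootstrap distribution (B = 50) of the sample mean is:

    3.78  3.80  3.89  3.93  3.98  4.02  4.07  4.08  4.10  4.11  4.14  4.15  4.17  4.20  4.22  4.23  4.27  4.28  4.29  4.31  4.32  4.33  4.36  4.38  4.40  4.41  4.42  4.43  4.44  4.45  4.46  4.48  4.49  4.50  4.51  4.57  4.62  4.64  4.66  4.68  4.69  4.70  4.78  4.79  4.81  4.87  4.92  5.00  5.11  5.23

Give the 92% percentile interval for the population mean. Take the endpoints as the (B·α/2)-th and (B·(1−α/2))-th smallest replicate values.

(3.80, 5.00)

α = 0.08; lower rank = 50 × 0.040 = 2; upper rank = 50 × 0.960 = 48.
The 2nd smallest replicate is 3.80; the 48th is 5.00.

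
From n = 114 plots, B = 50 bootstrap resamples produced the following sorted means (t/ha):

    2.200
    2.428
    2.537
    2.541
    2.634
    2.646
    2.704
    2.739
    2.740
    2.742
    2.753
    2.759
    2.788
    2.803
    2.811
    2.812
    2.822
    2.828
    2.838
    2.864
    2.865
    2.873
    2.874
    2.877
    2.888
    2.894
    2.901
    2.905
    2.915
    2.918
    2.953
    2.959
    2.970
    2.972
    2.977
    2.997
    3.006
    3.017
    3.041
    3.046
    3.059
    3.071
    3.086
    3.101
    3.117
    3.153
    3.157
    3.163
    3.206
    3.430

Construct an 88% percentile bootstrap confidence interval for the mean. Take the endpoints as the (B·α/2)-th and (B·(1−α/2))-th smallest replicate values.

α = 0.12; lower rank = 50 × 0.060 = 3; upper rank = 50 × 0.940 = 47.
The 3rd smallest replicate is 2.537; the 47th is 3.157.

(2.537, 3.157)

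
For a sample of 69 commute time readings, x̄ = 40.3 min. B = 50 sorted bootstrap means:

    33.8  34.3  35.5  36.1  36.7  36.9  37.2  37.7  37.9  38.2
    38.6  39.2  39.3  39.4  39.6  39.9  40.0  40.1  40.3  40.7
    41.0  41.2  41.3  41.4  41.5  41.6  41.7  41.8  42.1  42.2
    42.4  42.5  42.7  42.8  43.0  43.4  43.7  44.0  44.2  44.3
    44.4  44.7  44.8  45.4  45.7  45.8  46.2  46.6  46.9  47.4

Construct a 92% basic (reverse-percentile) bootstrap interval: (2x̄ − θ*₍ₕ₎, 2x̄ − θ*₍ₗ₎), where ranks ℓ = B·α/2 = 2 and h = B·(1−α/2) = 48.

(34.0, 46.3)

Percentile endpoints at ranks 2 and 48: θ*₍2₎ = 34.3, θ*₍48₎ = 46.6.
Basic interval reflects these around x̄:
  lower = 2 × 40.3 − 46.6 = 34.0
  upper = 2 × 40.3 − 34.3 = 46.3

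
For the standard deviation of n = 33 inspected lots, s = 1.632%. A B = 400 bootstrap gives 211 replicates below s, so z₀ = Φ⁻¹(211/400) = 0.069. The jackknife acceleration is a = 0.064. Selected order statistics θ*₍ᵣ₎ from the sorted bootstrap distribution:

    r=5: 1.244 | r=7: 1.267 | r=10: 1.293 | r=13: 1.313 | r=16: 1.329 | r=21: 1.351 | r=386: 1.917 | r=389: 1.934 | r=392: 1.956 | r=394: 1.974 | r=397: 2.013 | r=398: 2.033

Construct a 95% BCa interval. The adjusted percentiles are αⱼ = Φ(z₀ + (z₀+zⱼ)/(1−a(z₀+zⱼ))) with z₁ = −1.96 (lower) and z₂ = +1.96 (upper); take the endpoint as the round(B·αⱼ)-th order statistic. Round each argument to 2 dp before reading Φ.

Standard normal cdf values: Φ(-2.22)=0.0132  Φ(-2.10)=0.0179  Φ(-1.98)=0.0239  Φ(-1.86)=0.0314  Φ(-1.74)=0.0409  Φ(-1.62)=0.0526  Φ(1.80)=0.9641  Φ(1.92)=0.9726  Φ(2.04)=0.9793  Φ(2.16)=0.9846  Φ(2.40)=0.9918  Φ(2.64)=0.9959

(1.351, 2.013)

Lower: z₀ + z₁ = 0.069 + (-1.960) = -1.891; 1 − a(z₀+z₁) = 1 − (0.064)(-1.891) = 1.1210; argument = 0.069 + (-1.891)/1.1210 = -1.6179 → -1.62.
α₁ = Φ(-1.62) = 0.0526; rank = round(400 × 0.0526) = 21; θ*₍21₎ = 1.351.
Upper: z₀ + z₂ = 2.029; 1 − a(z₀+z₂) = 0.8701; argument = 2.4008 → 2.40; α₂ = 0.9918; rank = 397; θ*₍397₎ = 2.013.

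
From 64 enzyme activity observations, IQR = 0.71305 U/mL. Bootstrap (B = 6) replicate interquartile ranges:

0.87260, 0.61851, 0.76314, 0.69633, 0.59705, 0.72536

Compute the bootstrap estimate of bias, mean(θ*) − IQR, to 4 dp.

mean(θ*) = (0.87260 + 0.61851 + 0.76314 + 0.69633 + 0.59705 + 0.72536) / 6 = 0.71217
bias = 0.71217 − 0.71305

bias = −0.0009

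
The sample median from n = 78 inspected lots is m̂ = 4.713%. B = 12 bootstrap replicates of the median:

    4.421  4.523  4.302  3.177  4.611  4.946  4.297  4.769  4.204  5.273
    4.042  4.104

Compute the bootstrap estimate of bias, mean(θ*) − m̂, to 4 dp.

bias = −0.3239

mean(θ*) = (4.421 + 4.523 + 4.302 + 3.177 + 4.611 + 4.946 + 4.297 + 4.769 + 4.204 + 5.273 + 4.042 + 4.104) / 12 = 4.38908
bias = 4.38908 − 4.713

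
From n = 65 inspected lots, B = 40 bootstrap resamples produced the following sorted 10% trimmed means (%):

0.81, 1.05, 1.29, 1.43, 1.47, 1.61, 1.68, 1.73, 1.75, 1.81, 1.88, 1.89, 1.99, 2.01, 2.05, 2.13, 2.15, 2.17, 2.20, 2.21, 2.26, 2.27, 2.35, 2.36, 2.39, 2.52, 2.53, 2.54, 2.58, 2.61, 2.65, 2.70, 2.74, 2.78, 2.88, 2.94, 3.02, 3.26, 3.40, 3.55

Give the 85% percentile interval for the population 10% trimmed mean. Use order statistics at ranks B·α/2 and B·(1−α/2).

α = 0.15; lower rank = 40 × 0.075 = 3; upper rank = 40 × 0.925 = 37.
The 3rd smallest replicate is 1.29; the 37th is 3.02.

(1.29, 3.02)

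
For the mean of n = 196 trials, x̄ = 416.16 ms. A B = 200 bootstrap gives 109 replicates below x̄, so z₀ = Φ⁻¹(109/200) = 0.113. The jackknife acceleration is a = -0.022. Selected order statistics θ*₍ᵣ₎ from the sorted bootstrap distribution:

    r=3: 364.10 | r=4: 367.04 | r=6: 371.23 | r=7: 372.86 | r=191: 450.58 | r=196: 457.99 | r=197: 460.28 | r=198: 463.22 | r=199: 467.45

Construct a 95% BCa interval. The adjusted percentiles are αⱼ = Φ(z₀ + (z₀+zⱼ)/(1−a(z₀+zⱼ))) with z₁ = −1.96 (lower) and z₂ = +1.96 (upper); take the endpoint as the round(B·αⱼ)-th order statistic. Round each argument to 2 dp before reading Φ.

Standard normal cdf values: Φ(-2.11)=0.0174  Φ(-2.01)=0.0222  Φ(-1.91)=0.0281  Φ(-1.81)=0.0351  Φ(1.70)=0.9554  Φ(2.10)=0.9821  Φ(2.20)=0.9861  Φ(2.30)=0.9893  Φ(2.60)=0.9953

Lower: z₀ + z₁ = 0.113 + (-1.960) = -1.847; 1 − a(z₀+z₁) = 1 − (-0.022)(-1.847) = 0.9594; argument = 0.113 + (-1.847)/0.9594 = -1.8122 → -1.81.
α₁ = Φ(-1.81) = 0.0351; rank = round(200 × 0.0351) = 7; θ*₍7₎ = 372.86.
Upper: z₀ + z₂ = 2.073; 1 − a(z₀+z₂) = 1.0456; argument = 2.0956 → 2.10; α₂ = 0.9821; rank = 196; θ*₍196₎ = 457.99.

(372.86, 457.99)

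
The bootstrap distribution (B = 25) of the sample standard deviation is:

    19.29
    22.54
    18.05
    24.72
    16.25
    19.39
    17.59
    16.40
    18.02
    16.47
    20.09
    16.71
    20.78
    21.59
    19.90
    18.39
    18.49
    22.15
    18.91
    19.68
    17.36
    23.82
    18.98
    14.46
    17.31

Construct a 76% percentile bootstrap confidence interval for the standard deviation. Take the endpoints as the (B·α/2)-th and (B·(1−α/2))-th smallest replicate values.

(16.40, 22.15)

Sorted replicates: 14.46, 16.25, 16.40, 16.47, 16.71, 17.31, 17.36, 17.59, 18.02, 18.05, 18.39, 18.49, 18.91, 18.98, 19.29, 19.39, 19.68, 19.90, 20.09, 20.78, 21.59, 22.15, 22.54, 23.82, 24.72
α = 0.24; lower rank = 25 × 0.120 = 3; upper rank = 25 × 0.880 = 22.
The 3rd smallest replicate is 16.40; the 22nd is 22.15.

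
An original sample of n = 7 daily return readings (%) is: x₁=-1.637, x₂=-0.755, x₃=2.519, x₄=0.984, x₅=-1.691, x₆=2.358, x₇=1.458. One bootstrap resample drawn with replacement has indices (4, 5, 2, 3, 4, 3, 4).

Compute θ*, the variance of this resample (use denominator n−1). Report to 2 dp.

θ* = 2.44

Resample values: 0.984, -1.691, -0.755, 2.519, 0.984, 2.519, 0.984.
Mean = 0.7920; sum of squared deviations = 14.6341
s² = 14.6341 / 6 = 2.4390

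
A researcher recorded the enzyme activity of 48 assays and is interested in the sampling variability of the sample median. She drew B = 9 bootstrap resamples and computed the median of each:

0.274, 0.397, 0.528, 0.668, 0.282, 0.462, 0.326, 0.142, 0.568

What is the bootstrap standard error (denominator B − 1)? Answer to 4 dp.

SE* = 0.1665

Bootstrap SE is the standard deviation of the 9 replicate medians.
Mean of replicates: (0.274 + 0.397 + 0.528 + 0.668 + 0.282 + 0.462 + 0.326 + 0.142 + 0.568) / 9 = 3.64700 / 9 = 0.40522
Sum of squared deviations: (−0.13122)² + (−0.00822)² + (+0.12278)² + (+0.26278)² + (−0.12322)² + (+0.05678)² + (−0.07922)² + (−0.26322)² + (+0.16278)² = 0.22188
Variance = 0.22188 / 8 = 0.02773
SE* = √0.02773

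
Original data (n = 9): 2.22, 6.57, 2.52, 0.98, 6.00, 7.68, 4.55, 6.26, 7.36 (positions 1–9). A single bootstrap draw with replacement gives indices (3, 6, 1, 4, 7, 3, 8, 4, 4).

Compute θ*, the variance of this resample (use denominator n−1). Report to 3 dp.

θ* = 5.991

Resample values: 2.52, 7.68, 2.22, 0.98, 4.55, 2.52, 6.26, 0.98, 0.98.
Mean = 3.1878; sum of squared deviations = 47.9256
s² = 47.9256 / 8 = 5.9907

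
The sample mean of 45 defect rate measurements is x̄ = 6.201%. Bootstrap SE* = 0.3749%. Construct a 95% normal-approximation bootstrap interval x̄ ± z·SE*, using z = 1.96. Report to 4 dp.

Margin = 1.96 × 0.3749 = 0.73480
Interval: 6.201 ± 0.73480

(5.4662, 6.9358)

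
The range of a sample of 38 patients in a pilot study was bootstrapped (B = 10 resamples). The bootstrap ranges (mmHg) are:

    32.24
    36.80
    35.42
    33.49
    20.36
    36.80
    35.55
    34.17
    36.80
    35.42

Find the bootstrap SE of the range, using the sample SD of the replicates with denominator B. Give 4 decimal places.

SE* = 4.6746

Bootstrap SE is the standard deviation of the 10 replicate ranges.
Mean of replicates: (32.24 + 36.80 + 35.42 + 33.49 + 20.36 + 36.80 + 35.55 + 34.17 + 36.80 + 35.42) / 10 = 337.05000 / 10 = 33.70500
Sum of squared deviations: (−1.46500)² + (+3.09500)² + (+1.71500)² + (−0.21500)² + (−13.34500)² + (+3.09500)² + (+1.84500)² + (+0.46500)² + (+3.09500)² + (+1.71500)² = 218.52125
Variance = 218.52125 / 10 = 21.85212
SE* = √21.85212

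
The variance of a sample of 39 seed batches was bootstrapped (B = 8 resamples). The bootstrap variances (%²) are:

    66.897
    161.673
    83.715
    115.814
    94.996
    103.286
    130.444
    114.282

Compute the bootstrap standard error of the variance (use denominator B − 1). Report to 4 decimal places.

Bootstrap SE is the standard deviation of the 8 replicate variances.
Mean of replicates: (66.897 + 161.673 + 83.715 + 115.814 + 94.996 + 103.286 + 130.444 + 114.282) / 8 = 871.10700 / 8 = 108.88837
Sum of squared deviations: (−41.99137)² + (+52.78463)² + (−25.17337)² + (+6.92562)² + (−13.89238)² + (−5.60237)² + (+21.55562)² + (+5.39363)² = 5949.27615
Variance = 5949.27615 / 7 = 849.89659
SE* = √849.89659

SE* = 29.1530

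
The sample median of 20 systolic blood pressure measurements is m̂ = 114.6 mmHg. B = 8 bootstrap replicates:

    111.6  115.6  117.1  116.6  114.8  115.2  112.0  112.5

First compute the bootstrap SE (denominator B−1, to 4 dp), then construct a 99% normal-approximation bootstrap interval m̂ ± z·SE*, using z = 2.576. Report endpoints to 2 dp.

(109.13, 120.07)

Mean of replicates = 114.4250; sum of squared deviations = 31.5750; SE* = √(31.5750/7) = 2.1238
Margin = 2.576 × 2.1238 = 5.471
Interval: 114.6 ± 5.471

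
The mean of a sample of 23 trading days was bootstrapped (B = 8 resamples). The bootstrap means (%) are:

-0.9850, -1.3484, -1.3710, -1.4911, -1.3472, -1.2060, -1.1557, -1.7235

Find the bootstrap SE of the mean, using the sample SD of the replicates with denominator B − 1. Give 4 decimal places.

SE* = 0.2229

Bootstrap SE is the standard deviation of the 8 replicate means.
Mean of replicates: ((-0.9850) + (-1.3484) + (-1.3710) + (-1.4911) + (-1.3472) + (-1.2060) + (-1.1557) + (-1.7235)) / 8 = -10.62790 / 8 = -1.32849
Sum of squared deviations: (+0.34349)² + (−0.01991)² + (−0.04251)² + (−0.16261)² + (−0.01871)² + (+0.12249)² + (+0.17279)² + (−0.39501)² = 0.34787
Variance = 0.34787 / 7 = 0.04970
SE* = √0.04970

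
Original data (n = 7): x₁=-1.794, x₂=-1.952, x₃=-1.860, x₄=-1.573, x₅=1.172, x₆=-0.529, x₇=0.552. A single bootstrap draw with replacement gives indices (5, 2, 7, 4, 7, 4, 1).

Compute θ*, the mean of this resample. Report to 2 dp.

Resample values: 1.172, -1.952, 0.552, -1.573, 0.552, -1.573, -1.794.
Mean = (1.172 + (-1.952) + 0.552 + (-1.573) + 0.552 + (-1.573) + (-1.794)) / 7 = -4.6160 / 7 = -0.66

θ* = -0.66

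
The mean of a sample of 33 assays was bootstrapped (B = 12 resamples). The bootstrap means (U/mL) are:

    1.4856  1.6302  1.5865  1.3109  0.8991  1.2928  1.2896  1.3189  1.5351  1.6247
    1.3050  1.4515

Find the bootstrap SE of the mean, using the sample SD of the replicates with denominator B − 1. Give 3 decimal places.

Bootstrap SE is the standard deviation of the 12 replicate means.
Mean of replicates: (1.4856 + 1.6302 + 1.5865 + 1.3109 + 0.8991 + 1.2928 + 1.2896 + 1.3189 + 1.5351 + 1.6247 + 1.3050 + 1.4515) / 12 = 16.72990 / 12 = 1.39416
Sum of squared deviations: (+0.09144)² + (+0.23604)² + (+0.19234)² + (−0.08326)² + (−0.49506)² + (−0.10136)² + (−0.10456)² + (−0.07526)² + (+0.14094)² + (+0.23054)² + (−0.08916)² + (+0.05734)² = 0.46421
Variance = 0.46421 / 11 = 0.04220
SE* = √0.04220

SE* = 0.205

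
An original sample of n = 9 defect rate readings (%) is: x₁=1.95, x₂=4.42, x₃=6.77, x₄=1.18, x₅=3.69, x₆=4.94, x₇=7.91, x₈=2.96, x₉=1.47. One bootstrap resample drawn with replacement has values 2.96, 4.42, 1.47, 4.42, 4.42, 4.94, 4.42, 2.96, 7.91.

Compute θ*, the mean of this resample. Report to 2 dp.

θ* = 4.21

Mean = (2.96 + 4.42 + 1.47 + 4.42 + 4.42 + 4.94 + 4.42 + 2.96 + 7.91) / 9 = 37.920 / 9 = 4.21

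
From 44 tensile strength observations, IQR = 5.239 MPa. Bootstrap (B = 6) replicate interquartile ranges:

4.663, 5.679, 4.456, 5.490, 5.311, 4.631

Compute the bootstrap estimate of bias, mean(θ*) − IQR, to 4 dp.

mean(θ*) = (4.663 + 5.679 + 4.456 + 5.490 + 5.311 + 4.631) / 6 = 5.03833
bias = 5.03833 − 5.239

bias = −0.2007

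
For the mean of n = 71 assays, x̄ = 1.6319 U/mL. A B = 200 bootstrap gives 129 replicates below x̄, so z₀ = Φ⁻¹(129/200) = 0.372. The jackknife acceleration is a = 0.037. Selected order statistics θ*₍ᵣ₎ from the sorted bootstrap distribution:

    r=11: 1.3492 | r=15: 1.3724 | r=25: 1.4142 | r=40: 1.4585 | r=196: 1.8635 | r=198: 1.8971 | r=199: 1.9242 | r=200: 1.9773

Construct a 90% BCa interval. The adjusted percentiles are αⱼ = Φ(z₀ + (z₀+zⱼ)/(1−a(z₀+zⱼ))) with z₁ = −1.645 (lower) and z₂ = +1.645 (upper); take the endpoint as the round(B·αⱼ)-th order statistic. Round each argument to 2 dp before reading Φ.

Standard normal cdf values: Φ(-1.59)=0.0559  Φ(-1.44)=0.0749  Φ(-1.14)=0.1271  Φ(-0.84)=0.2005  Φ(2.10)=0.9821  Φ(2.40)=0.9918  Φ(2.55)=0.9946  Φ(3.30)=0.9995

Lower: z₀ + z₁ = 0.372 + (-1.645) = -1.273; 1 − a(z₀+z₁) = 1 − (0.037)(-1.273) = 1.0471; argument = 0.372 + (-1.273)/1.0471 = -0.8437 → -0.84.
α₁ = Φ(-0.84) = 0.2005; rank = round(200 × 0.2005) = 40; θ*₍40₎ = 1.4585.
Upper: z₀ + z₂ = 2.017; 1 − a(z₀+z₂) = 0.9254; argument = 2.5517 → 2.55; α₂ = 0.9946; rank = 199; θ*₍199₎ = 1.9242.

(1.4585, 1.9242)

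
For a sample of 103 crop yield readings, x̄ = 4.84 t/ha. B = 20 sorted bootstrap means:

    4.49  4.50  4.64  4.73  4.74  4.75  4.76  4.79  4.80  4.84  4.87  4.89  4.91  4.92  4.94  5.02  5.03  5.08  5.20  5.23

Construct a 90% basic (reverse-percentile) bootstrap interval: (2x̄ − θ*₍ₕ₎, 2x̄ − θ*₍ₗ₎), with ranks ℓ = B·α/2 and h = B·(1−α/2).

Percentile endpoints at ranks 1 and 19: θ*₍1₎ = 4.49, θ*₍19₎ = 5.20.
Basic interval reflects these around x̄:
  lower = 2 × 4.84 − 5.20 = 4.48
  upper = 2 × 4.84 − 4.49 = 5.19

(4.48, 5.19)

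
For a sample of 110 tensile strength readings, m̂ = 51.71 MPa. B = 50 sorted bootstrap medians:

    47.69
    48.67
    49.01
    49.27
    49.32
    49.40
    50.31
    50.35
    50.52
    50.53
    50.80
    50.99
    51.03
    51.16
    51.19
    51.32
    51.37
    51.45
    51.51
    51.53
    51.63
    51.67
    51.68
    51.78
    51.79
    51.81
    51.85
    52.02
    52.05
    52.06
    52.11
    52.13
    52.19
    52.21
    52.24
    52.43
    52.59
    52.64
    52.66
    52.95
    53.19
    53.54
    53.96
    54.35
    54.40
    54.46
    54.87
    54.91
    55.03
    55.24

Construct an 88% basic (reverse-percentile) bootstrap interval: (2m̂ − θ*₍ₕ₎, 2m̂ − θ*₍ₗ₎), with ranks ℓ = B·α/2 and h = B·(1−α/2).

(48.55, 54.41)

Percentile endpoints at ranks 3 and 47: θ*₍3₎ = 49.01, θ*₍47₎ = 54.87.
Basic interval reflects these around m̂:
  lower = 2 × 51.71 − 54.87 = 48.55
  upper = 2 × 51.71 − 49.01 = 54.41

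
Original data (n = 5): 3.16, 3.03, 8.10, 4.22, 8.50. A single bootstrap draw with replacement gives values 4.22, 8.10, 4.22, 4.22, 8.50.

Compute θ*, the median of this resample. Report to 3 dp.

Sorted: 4.22, 4.22, 4.22, 8.10, 8.50
Median = middle value = 4.220

θ* = 4.220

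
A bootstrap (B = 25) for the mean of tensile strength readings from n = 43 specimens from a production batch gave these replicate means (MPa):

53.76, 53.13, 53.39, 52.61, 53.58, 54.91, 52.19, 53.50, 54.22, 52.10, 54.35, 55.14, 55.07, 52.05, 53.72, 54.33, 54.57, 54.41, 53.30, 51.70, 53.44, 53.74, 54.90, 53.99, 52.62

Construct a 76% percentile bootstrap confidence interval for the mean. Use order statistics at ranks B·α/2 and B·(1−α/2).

Sorted replicates: 51.70, 52.05, 52.10, 52.19, 52.61, 52.62, 53.13, 53.30, 53.39, 53.44, 53.50, 53.58, 53.72, 53.74, 53.76, 53.99, 54.22, 54.33, 54.35, 54.41, 54.57, 54.90, 54.91, 55.07, 55.14
α = 0.24; lower rank = 25 × 0.120 = 3; upper rank = 25 × 0.880 = 22.
The 3rd smallest replicate is 52.10; the 22nd is 54.90.

(52.10, 54.90)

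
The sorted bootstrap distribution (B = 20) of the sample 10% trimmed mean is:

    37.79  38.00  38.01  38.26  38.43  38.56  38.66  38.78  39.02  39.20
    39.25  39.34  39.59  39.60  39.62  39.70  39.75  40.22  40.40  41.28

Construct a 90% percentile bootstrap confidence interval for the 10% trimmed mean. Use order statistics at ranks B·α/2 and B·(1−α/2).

(37.79, 40.40)

α = 0.10; lower rank = 20 × 0.050 = 1; upper rank = 20 × 0.950 = 19.
The 1st smallest replicate is 37.79; the 19th is 40.40.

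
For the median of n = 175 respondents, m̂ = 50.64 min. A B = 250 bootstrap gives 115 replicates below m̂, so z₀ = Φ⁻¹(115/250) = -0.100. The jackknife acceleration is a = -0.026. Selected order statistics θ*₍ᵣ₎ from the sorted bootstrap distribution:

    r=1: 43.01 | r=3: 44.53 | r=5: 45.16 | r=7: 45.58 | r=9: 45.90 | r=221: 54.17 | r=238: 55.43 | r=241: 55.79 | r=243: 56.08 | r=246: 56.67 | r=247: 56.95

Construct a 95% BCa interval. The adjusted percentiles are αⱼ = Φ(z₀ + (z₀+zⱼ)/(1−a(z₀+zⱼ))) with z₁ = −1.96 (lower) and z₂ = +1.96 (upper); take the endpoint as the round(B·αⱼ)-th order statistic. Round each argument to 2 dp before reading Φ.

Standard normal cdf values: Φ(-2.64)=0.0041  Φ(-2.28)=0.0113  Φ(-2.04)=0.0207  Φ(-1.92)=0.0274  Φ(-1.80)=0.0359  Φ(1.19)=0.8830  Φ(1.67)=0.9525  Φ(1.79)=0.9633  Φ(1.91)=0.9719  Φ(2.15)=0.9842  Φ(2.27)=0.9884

(44.53, 55.43)

Lower: z₀ + z₁ = -0.100 + (-1.960) = -2.060; 1 − a(z₀+z₁) = 1 − (-0.026)(-2.060) = 0.9464; argument = -0.100 + (-2.060)/0.9464 = -2.2766 → -2.28.
α₁ = Φ(-2.28) = 0.0113; rank = round(250 × 0.0113) = 3; θ*₍3₎ = 44.53.
Upper: z₀ + z₂ = 1.860; 1 − a(z₀+z₂) = 1.0484; argument = 1.6742 → 1.67; α₂ = 0.9525; rank = 238; θ*₍238₎ = 55.43.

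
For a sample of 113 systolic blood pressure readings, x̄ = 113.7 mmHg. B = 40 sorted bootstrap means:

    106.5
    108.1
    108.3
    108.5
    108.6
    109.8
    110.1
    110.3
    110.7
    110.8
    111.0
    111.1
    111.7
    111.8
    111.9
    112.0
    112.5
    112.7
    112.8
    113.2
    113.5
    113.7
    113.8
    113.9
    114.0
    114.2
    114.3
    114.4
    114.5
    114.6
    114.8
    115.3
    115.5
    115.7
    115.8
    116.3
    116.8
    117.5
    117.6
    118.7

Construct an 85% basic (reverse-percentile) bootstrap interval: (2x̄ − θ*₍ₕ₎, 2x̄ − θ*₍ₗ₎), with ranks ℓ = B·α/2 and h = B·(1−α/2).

Percentile endpoints at ranks 3 and 37: θ*₍3₎ = 108.3, θ*₍37₎ = 116.8.
Basic interval reflects these around x̄:
  lower = 2 × 113.7 − 116.8 = 110.6
  upper = 2 × 113.7 − 108.3 = 119.1

(110.6, 119.1)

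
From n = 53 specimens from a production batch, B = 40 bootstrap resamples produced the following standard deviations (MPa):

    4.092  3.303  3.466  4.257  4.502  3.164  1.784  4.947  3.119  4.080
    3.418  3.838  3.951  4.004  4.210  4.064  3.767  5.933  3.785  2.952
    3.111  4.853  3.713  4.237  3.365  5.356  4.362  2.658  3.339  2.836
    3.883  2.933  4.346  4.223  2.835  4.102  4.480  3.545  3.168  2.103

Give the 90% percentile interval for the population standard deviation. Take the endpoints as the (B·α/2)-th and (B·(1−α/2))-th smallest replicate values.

Sorted replicates: 1.784, 2.103, 2.658, 2.835, 2.836, 2.933, 2.952, 3.111, 3.119, 3.164, 3.168, 3.303, 3.339, 3.365, 3.418, 3.466, 3.545, 3.713, 3.767, 3.785, 3.838, 3.883, 3.951, 4.004, 4.064, 4.080, 4.092, 4.102, 4.210, 4.223, 4.237, 4.257, 4.346, 4.362, 4.480, 4.502, 4.853, 4.947, 5.356, 5.933
α = 0.10; lower rank = 40 × 0.050 = 2; upper rank = 40 × 0.950 = 38.
The 2nd smallest replicate is 2.103; the 38th is 4.947.

(2.103, 4.947)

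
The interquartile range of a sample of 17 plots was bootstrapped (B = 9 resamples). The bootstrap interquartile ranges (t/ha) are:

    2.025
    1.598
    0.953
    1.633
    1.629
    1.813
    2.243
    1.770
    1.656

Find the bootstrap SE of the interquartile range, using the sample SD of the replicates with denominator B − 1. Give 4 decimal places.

SE* = 0.3532

Bootstrap SE is the standard deviation of the 9 replicate interquartile ranges.
Mean of replicates: (2.025 + 1.598 + 0.953 + 1.633 + 1.629 + 1.813 + 2.243 + 1.770 + 1.656) / 9 = 15.32000 / 9 = 1.70222
Sum of squared deviations: (+0.32278)² + (−0.10422)² + (−0.74922)² + (−0.06922)² + (−0.07322)² + (+0.11078)² + (+0.54078)² + (+0.06778)² + (−0.04622)² = 0.99798
Variance = 0.99798 / 8 = 0.12475
SE* = √0.12475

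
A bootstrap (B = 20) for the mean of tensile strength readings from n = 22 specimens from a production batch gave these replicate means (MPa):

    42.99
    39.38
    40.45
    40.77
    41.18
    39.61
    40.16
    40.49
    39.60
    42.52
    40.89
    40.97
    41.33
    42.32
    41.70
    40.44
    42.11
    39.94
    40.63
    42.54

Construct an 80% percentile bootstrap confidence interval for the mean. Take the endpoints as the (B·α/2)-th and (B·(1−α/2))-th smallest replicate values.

Sorted replicates: 39.38, 39.60, 39.61, 39.94, 40.16, 40.44, 40.45, 40.49, 40.63, 40.77, 40.89, 40.97, 41.18, 41.33, 41.70, 42.11, 42.32, 42.52, 42.54, 42.99
α = 0.20; lower rank = 20 × 0.100 = 2; upper rank = 20 × 0.900 = 18.
The 2nd smallest replicate is 39.60; the 18th is 42.52.

(39.60, 42.52)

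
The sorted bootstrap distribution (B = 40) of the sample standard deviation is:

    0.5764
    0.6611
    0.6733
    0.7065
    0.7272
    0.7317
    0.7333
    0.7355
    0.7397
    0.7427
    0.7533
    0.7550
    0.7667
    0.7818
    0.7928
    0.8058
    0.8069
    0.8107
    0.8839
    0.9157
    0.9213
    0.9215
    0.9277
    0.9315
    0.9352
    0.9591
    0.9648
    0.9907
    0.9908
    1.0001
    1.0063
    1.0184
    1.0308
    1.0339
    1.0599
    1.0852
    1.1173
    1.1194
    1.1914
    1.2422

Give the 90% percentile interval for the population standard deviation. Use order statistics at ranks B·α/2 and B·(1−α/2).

(0.6611, 1.1194)

α = 0.10; lower rank = 40 × 0.050 = 2; upper rank = 40 × 0.950 = 38.
The 2nd smallest replicate is 0.6611; the 38th is 1.1194.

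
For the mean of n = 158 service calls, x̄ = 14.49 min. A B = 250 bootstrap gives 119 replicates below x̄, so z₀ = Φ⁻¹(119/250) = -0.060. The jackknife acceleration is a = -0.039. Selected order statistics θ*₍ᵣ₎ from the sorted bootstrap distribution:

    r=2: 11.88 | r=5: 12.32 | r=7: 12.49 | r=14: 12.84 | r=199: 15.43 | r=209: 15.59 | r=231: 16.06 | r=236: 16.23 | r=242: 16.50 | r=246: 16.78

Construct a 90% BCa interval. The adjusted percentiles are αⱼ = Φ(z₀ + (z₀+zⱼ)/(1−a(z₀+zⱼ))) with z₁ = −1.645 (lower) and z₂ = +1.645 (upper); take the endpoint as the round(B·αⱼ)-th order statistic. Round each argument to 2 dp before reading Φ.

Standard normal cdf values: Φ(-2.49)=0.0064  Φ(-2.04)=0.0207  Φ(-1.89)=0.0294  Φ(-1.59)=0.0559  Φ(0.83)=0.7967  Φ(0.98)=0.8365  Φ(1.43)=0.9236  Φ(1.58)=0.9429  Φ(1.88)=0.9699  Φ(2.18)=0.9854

Lower: z₀ + z₁ = -0.060 + (-1.645) = -1.705; 1 − a(z₀+z₁) = 1 − (-0.039)(-1.705) = 0.9335; argument = -0.060 + (-1.705)/0.9335 = -1.8864 → -1.89.
α₁ = Φ(-1.89) = 0.0294; rank = round(250 × 0.0294) = 7; θ*₍7₎ = 12.49.
Upper: z₀ + z₂ = 1.585; 1 − a(z₀+z₂) = 1.0618; argument = 1.4327 → 1.43; α₂ = 0.9236; rank = 231; θ*₍231₎ = 16.06.

(12.49, 16.06)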